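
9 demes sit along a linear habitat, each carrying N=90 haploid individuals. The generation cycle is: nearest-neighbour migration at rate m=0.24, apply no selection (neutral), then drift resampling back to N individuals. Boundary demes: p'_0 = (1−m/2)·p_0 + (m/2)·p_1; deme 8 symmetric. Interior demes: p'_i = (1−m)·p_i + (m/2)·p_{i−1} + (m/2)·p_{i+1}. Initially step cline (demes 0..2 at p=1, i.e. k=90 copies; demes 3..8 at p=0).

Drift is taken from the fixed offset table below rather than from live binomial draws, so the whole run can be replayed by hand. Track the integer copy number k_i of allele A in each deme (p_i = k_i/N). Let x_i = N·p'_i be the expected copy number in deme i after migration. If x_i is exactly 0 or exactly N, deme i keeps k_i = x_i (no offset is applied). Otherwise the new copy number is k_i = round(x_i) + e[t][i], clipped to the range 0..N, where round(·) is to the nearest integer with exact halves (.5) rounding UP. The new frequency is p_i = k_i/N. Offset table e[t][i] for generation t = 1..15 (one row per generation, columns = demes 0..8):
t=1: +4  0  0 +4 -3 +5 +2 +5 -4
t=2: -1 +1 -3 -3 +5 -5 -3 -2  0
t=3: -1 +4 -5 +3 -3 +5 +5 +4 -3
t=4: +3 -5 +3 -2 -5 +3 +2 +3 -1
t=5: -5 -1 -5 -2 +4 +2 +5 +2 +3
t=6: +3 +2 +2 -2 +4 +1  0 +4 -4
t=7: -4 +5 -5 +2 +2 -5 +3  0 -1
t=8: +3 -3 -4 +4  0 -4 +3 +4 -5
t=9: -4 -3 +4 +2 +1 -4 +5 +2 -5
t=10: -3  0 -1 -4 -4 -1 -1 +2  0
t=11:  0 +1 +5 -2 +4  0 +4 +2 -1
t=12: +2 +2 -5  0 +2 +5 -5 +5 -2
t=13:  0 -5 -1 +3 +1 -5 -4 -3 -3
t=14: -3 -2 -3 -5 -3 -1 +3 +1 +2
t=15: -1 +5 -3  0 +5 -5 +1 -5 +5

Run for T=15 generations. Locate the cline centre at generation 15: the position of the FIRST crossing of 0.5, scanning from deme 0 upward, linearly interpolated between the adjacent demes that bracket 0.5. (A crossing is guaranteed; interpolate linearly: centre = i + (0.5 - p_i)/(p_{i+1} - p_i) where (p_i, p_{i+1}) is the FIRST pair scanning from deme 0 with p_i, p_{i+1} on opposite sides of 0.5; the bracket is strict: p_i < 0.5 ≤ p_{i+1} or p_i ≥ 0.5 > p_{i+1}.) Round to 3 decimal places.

t=0: k=[90 90 90 0 0 0 0 0 0]
t=1: x=[90.0000 90.0000 79.2000 10.8000 0.0000 0.0000 0.0000 0.0000 0.0000] k=[90 90 79 15 0 0 0 0 0]
t=2: x=[90.0000 88.6800 72.6400 20.8800 1.8000 0.0000 0.0000 0.0000 0.0000] k=[90 90 70 18 7 0 0 0 0]
t=3: x=[90.0000 87.6000 66.1600 22.9200 7.4800 0.8400 0.0000 0.0000 0.0000] k=[90 90 61 26 4 6 0 0 0]
t=4: x=[90.0000 86.5200 60.2800 27.5600 6.8800 5.0400 0.7200 0.0000 0.0000] k=[90 82 63 26 2 8 3 0 0]
t=5: x=[89.0400 80.6800 60.8400 27.5600 5.6000 6.6800 3.2400 0.3600 0.0000] k=[84 80 56 26 10 9 8 2 0]
t=6: x=[83.5200 77.6000 55.2800 27.6800 11.8000 9.0000 7.4000 2.4800 0.2400] k=[87 80 57 26 16 10 7 6 0]
t=7: x=[86.1600 78.0800 56.0400 28.5200 16.4800 10.3600 7.2400 5.4000 0.7200] k=[82 83 51 31 18 5 10 5 0]
t=8: x=[82.1200 79.0400 52.4400 31.8400 18.0000 7.1600 8.8000 5.0000 0.6000] k=[85 76 48 36 18 3 12 9 0]
t=9: x=[83.9200 73.7200 49.9200 35.2800 18.3600 5.8800 10.5600 8.2800 1.0800] k=[80 71 54 37 19 2 16 10 0]
t=10: x=[78.9200 70.0400 54.0000 36.8800 19.1200 5.7200 13.6000 9.5200 1.2000] k=[76 70 53 33 15 5 13 12 1]
t=11: x=[75.2800 68.6800 52.6400 33.2400 15.9600 7.1600 11.9200 10.8000 2.3200] k=[75 70 58 31 20 7 16 13 1]
t=12: x=[74.4000 69.1600 56.2000 32.9200 19.7600 9.6400 14.5600 11.9200 2.4400] k=[76 71 51 33 22 15 10 17 0]
t=13: x=[75.4000 69.2000 51.2400 33.8400 22.4800 15.2400 11.4400 14.1200 2.0400] k=[75 64 50 37 23 10 7 11 0]
t=14: x=[73.6800 63.6400 50.1200 36.8800 23.1200 11.2000 7.8400 9.2000 1.3200] k=[71 62 47 32 20 10 11 10 3]
t=15: x=[69.9200 61.2800 47.0000 32.3600 20.2400 11.3200 10.7600 9.2800 3.8400] k=[69 66 44 32 25 6 12 4 9]

1.955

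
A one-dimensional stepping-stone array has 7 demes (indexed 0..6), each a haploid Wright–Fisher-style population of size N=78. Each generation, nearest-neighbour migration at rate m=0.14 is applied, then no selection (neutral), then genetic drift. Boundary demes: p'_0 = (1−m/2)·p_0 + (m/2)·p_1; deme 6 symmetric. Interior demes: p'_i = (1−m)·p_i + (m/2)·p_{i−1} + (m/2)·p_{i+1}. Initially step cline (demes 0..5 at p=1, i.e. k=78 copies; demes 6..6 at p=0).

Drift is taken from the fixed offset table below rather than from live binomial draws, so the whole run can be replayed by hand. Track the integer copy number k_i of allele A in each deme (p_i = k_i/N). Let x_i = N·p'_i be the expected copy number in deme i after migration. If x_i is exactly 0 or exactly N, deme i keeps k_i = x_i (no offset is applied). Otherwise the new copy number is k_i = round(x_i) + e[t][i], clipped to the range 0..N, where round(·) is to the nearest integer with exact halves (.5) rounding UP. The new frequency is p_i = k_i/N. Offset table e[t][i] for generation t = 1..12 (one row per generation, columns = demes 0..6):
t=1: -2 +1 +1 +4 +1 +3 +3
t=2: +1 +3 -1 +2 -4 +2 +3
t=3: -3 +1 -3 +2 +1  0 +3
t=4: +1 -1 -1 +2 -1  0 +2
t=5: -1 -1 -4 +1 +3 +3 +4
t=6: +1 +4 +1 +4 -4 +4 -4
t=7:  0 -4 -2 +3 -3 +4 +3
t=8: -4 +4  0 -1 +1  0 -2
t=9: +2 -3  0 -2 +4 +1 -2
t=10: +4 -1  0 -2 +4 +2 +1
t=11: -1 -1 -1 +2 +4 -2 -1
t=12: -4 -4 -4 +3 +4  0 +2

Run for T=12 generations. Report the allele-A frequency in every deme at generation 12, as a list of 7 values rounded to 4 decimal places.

[1.0000, 0.9487, 0.9359, 1.0000, 1.0000, 0.8205, 0.6026]

t=0: k=[78 78 78 78 78 78 0]
t=1: x=[78.0000 78.0000 78.0000 78.0000 78.0000 72.5400 5.4600] k=[78 78 78 78 78 76 8]
t=2: x=[78.0000 78.0000 78.0000 78.0000 77.8600 71.3800 12.7600] k=[78 78 78 78 74 73 16]
t=3: x=[78.0000 78.0000 78.0000 77.7200 74.2100 69.0800 19.9900] k=[78 78 78 78 75 69 23]
t=4: x=[78.0000 78.0000 78.0000 77.7900 74.7900 66.2000 26.2200] k=[78 78 78 78 74 66 28]
t=5: x=[78.0000 78.0000 78.0000 77.7200 73.7200 63.9000 30.6600] k=[78 78 78 78 77 67 35]
t=6: x=[78.0000 78.0000 78.0000 77.9300 76.3700 65.4600 37.2400] k=[78 78 78 78 72 69 33]
t=7: x=[78.0000 78.0000 78.0000 77.5800 72.2100 66.6900 35.5200] k=[78 78 78 78 69 71 39]
t=8: x=[78.0000 78.0000 78.0000 77.3700 69.7700 68.6200 41.2400] k=[78 78 78 76 71 69 39]
t=9: x=[78.0000 78.0000 77.8600 75.7900 71.2100 67.0400 41.1000] k=[78 78 78 74 75 68 39]
t=10: x=[78.0000 78.0000 77.7200 74.3500 74.4400 66.4600 41.0300] k=[78 78 78 72 78 68 42]
t=11: x=[78.0000 78.0000 77.5800 72.8400 76.8800 66.8800 43.8200] k=[78 78 77 75 78 65 43]
t=12: x=[78.0000 77.9300 76.9300 75.3500 76.8800 64.3700 44.5400] k=[78 74 73 78 78 64 47]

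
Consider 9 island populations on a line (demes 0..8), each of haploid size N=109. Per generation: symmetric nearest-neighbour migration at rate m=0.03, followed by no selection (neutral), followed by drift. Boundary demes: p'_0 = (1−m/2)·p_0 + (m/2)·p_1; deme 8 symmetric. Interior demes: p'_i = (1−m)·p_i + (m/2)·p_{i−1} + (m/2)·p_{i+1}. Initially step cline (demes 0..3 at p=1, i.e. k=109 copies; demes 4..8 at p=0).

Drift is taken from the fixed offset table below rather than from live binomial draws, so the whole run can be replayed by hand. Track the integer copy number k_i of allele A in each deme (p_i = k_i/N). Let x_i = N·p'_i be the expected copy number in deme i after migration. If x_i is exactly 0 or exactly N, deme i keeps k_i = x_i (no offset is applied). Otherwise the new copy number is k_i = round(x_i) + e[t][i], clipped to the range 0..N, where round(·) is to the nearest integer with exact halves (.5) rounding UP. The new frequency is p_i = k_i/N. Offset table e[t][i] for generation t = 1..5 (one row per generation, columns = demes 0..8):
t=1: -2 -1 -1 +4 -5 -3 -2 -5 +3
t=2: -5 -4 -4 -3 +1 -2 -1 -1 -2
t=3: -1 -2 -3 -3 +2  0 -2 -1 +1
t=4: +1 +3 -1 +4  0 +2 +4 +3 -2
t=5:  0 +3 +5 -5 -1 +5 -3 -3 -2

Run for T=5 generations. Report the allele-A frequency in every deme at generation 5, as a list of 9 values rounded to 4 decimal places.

t=0: k=[109 109 109 109 0 0 0 0 0]
t=1: x=[109.0000 109.0000 109.0000 107.3650 1.6350 0.0000 0.0000 0.0000 0.0000] k=[109 109 109 109 0 0 0 0 0]
t=2: x=[109.0000 109.0000 109.0000 107.3650 1.6350 0.0000 0.0000 0.0000 0.0000] k=[109 109 109 104 3 0 0 0 0]
t=3: x=[109.0000 109.0000 108.9250 102.5600 4.4700 0.0450 0.0000 0.0000 0.0000] k=[109 109 106 100 6 0 0 0 0]
t=4: x=[109.0000 108.9550 105.9550 98.6800 7.3200 0.0900 0.0000 0.0000 0.0000] k=[109 109 105 103 7 2 0 0 0]
t=5: x=[109.0000 108.9400 105.0300 101.5900 8.3650 2.0450 0.0300 0.0000 0.0000] k=[109 109 109 97 7 7 0 0 0]

[1.0000, 1.0000, 1.0000, 0.8899, 0.0642, 0.0642, 0.0000, 0.0000, 0.0000]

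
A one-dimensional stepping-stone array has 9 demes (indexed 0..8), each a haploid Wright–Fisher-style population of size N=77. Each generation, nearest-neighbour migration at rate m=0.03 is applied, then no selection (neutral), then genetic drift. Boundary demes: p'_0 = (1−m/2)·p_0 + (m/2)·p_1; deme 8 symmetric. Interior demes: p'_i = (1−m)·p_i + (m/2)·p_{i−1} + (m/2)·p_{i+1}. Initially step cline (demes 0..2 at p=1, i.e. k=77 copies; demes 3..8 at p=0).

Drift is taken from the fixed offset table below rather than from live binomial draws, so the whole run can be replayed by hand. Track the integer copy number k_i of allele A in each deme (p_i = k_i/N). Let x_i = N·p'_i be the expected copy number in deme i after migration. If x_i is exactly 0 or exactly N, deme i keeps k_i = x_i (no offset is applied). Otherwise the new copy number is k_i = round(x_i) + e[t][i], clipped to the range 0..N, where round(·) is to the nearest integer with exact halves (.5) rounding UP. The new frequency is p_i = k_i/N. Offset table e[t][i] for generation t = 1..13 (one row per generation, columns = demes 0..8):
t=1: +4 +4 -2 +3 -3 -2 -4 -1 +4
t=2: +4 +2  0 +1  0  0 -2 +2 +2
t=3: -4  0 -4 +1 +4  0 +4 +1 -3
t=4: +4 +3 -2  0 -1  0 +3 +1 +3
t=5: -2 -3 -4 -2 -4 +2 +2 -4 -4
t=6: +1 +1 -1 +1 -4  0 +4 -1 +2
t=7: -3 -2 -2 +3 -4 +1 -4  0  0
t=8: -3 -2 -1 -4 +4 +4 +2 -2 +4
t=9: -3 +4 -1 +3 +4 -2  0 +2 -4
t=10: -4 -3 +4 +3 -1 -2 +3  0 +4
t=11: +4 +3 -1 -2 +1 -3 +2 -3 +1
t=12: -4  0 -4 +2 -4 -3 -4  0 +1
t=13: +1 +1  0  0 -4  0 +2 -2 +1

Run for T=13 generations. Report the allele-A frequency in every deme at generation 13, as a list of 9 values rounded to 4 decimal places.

[0.8442, 0.9870, 0.6883, 0.2338, 0.0000, 0.0000, 0.0649, 0.0000, 0.0909]

t=0: k=[77 77 77 0 0 0 0 0 0]
t=1: x=[77.0000 77.0000 75.8450 1.1550 0.0000 0.0000 0.0000 0.0000 0.0000] k=[77 77 74 4 0 0 0 0 0]
t=2: x=[77.0000 76.9550 72.9950 4.9900 0.0600 0.0000 0.0000 0.0000 0.0000] k=[77 77 73 6 0 0 0 0 0]
t=3: x=[77.0000 76.9400 72.0550 6.9150 0.0900 0.0000 0.0000 0.0000 0.0000] k=[77 77 68 8 4 0 0 0 0]
t=4: x=[77.0000 76.8650 67.2350 8.8400 4.0000 0.0600 0.0000 0.0000 0.0000] k=[77 77 65 9 3 0 0 0 0]
t=5: x=[77.0000 76.8200 64.3400 9.7500 3.0450 0.0450 0.0000 0.0000 0.0000] k=[77 74 60 8 0 2 0 0 0]
t=6: x=[76.9550 73.8350 59.4300 8.6600 0.1500 1.9400 0.0300 0.0000 0.0000] k=[77 75 58 10 0 2 4 0 0]
t=7: x=[76.9700 74.7750 57.5350 10.5700 0.1800 2.0000 3.9100 0.0600 0.0000] k=[74 73 56 14 0 3 0 0 0]
t=8: x=[73.9850 72.7600 55.6250 14.4200 0.2550 2.9100 0.0450 0.0000 0.0000] k=[71 71 55 10 4 7 2 0 0]
t=9: x=[71.0000 70.7600 54.5650 10.5850 4.1350 6.8800 2.0450 0.0300 0.0000] k=[68 75 54 14 8 5 2 2 0]
t=10: x=[68.1050 74.5800 53.7150 14.5100 8.0450 5.0000 2.0450 1.9700 0.0300] k=[64 72 58 18 7 3 5 2 4]
t=11: x=[64.1200 71.6700 57.6100 18.4350 7.1050 3.0900 4.9250 2.0750 3.9700] k=[68 75 57 16 8 0 7 0 5]
t=12: x=[68.1050 74.6250 56.6550 16.4950 8.0000 0.2250 6.7900 0.1800 4.9250] k=[64 75 53 18 4 0 3 0 6]
t=13: x=[64.1650 74.5050 52.8050 18.3150 4.1500 0.1050 2.9100 0.1350 5.9100] k=[65 76 53 18 0 0 5 0 7]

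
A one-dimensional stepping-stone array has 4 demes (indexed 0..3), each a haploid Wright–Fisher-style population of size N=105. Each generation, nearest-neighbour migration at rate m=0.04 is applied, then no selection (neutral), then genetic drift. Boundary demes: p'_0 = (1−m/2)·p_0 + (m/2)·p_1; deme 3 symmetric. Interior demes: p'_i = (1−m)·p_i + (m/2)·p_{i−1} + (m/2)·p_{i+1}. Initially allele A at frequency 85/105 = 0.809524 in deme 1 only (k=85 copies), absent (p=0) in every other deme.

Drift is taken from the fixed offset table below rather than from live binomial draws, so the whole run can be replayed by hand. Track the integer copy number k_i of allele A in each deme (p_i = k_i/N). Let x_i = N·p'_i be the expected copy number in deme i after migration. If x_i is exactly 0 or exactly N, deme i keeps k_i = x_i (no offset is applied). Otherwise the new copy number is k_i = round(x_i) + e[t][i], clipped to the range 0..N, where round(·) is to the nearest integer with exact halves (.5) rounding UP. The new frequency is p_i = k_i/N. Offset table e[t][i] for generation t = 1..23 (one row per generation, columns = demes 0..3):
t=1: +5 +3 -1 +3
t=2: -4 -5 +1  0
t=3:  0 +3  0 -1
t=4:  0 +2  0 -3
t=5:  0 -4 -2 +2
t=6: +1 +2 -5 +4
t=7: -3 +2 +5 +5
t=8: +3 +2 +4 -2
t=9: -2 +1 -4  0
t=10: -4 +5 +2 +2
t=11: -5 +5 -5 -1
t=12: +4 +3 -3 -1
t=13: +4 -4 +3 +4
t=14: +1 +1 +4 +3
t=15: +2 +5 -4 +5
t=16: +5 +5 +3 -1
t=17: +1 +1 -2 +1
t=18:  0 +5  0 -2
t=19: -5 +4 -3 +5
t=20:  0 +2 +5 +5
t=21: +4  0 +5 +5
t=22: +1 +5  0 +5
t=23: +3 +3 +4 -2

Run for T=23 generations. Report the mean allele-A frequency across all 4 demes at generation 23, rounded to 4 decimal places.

0.4333

t=0: k=[0 85 0 0]
t=1: x=[1.7000 81.6000 1.7000 0.0000] k=[7 85 1 0]
t=2: x=[8.5600 81.7600 2.6600 0.0200] k=[5 77 4 0]
t=3: x=[6.4400 74.1000 5.3800 0.0800] k=[6 77 5 0]
t=4: x=[7.4200 74.1400 6.3400 0.1000] k=[7 76 6 0]
t=5: x=[8.3800 73.2200 7.2800 0.1200] k=[8 69 5 2]
t=6: x=[9.2200 66.5000 6.2200 2.0600] k=[10 69 1 6]
t=7: x=[11.1800 66.4600 2.4600 5.9000] k=[8 68 7 11]
t=8: x=[9.2000 65.5800 8.3000 10.9200] k=[12 68 12 9]
t=9: x=[13.1200 65.7600 13.0600 9.0600] k=[11 67 9 9]
t=10: x=[12.1200 64.7200 10.1600 9.0000] k=[8 70 12 11]
t=11: x=[9.2400 67.6000 13.1400 11.0200] k=[4 73 8 10]
t=12: x=[5.3800 70.3200 9.3400 9.9600] k=[9 73 6 9]
t=13: x=[10.2800 70.3800 7.4000 8.9400] k=[14 66 10 13]
t=14: x=[15.0400 63.8400 11.1800 12.9400] k=[16 65 15 16]
t=15: x=[16.9800 63.0200 16.0200 15.9800] k=[19 68 12 21]
t=16: x=[19.9800 65.9000 13.3000 20.8200] k=[25 71 16 20]
t=17: x=[25.9200 68.9800 17.1800 19.9200] k=[27 70 15 21]
t=18: x=[27.8600 68.0400 16.2200 20.8800] k=[28 73 16 19]
t=19: x=[28.9000 70.9600 17.2000 18.9400] k=[24 75 14 24]
t=20: x=[25.0200 72.7600 15.4200 23.8000] k=[25 75 20 29]
t=21: x=[26.0000 72.9000 21.2800 28.8200] k=[30 73 26 34]
t=22: x=[30.8600 71.2000 27.1000 33.8400] k=[32 76 27 39]
t=23: x=[32.8800 74.1400 28.2200 38.7600] k=[36 77 32 37]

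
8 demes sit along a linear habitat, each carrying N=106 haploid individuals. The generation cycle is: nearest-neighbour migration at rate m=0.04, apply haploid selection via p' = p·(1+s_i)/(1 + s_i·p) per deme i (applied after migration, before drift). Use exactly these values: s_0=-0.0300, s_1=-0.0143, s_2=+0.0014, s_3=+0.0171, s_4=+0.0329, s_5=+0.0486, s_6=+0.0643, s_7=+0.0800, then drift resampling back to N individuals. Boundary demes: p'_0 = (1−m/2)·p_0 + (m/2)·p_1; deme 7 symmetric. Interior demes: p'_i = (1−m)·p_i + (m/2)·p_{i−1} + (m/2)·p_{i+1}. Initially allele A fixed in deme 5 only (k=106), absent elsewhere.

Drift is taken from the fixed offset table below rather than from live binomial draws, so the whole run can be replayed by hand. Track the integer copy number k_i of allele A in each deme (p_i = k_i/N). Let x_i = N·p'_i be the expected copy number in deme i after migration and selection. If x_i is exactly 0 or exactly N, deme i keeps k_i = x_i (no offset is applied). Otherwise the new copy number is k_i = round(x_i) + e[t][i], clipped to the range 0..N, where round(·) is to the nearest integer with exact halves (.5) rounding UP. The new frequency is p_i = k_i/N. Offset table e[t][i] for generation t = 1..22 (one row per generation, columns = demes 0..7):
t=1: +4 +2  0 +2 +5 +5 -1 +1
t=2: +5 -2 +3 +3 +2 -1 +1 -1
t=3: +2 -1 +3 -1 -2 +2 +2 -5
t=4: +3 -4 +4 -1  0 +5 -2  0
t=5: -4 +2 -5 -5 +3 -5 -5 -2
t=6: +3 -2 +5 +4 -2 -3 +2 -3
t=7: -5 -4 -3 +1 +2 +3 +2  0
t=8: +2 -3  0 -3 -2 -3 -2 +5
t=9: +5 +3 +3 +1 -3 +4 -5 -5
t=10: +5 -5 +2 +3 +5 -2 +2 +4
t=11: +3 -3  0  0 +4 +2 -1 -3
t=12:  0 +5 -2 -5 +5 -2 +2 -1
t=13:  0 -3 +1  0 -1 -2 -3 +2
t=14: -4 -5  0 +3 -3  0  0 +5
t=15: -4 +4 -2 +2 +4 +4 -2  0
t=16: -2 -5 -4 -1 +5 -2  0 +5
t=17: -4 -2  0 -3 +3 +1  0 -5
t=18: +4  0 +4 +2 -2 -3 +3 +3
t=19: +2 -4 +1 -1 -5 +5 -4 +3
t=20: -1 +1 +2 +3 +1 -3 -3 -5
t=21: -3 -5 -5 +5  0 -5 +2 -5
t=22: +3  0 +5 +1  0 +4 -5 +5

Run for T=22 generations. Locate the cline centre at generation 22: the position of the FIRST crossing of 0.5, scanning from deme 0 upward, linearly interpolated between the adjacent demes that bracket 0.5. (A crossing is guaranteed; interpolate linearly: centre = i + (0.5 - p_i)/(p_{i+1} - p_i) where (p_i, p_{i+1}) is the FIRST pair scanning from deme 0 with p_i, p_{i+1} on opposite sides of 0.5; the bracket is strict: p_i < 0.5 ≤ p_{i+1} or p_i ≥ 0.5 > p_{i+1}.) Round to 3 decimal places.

4.174

t=0: k=[0 0 0 0 0 106 0 0]
t=1: x=[0.0000 0.0000 0.0000 0.0000 2.1883 101.9490 2.2534 0.0000] k=[0 0 0 0 7 106 1 0]
t=2: x=[0.0000 0.0000 0.0000 0.1424 9.1059 102.1021 3.2719 0.0216] k=[0 0 0 3 11 101 4 0]
t=3: x=[0.0000 0.0000 0.0601 3.1514 13.0048 97.6331 6.2147 0.0864] k=[0 0 3 2 11 100 8 0]
t=4: x=[0.0000 0.0591 2.9240 2.2368 12.9638 96.7871 10.2423 0.1728] k=[0 0 7 1 13 102 8 0]
t=5: x=[0.0000 0.1380 6.7488 1.3830 14.9509 98.6705 10.2844 0.1728] k=[0 2 2 0 18 94 5 0]
t=6: x=[0.0388 1.9325 1.9627 0.4068 19.6734 91.3108 7.0808 0.1080] k=[3 0 7 4 18 88 9 0]
t=7: x=[2.8542 0.1971 6.8089 4.4111 19.6325 85.8071 10.9993 0.1944] k=[0 0 4 5 22 89 13 0]
t=8: x=[0.0000 0.0789 3.9453 5.4063 23.5883 86.8946 15.0468 0.2807] k=[0 0 4 2 22 84 13 5]
t=9: x=[0.0000 0.0789 3.8852 2.4807 23.4254 82.2266 15.0468 5.5512] k=[0 3 7 3 20 86 10 1]
t=10: x=[0.0582 2.9780 6.8490 3.4766 21.5300 83.9989 11.9867 1.2733] k=[5 0 9 6 27 82 14 5]
t=11: x=[4.7596 0.2760 8.7712 6.5839 28.3471 80.4710 16.0087 5.5726] k=[8 0 9 7 32 82 15 3]
t=12: x=[7.6217 0.3352 8.7913 7.6596 33.2340 80.5881 16.9695 3.4907] k=[8 5 7 3 38 79 19 2]
t=13: x=[7.7191 5.0305 6.8890 3.8423 38.9137 77.9693 20.8854 2.5227] k=[8 2 8 4 38 76 18 5]
t=14: x=[7.6607 2.2086 7.8101 4.8377 38.8734 75.1285 19.8873 5.6583] k=[4 0 8 8 36 75 20 11]
t=15: x=[3.8066 0.2366 7.8502 8.6944 36.9957 74.1865 21.9861 11.9734] k=[0 4 6 11 41 78 20 12]
t=16: x=[0.0776 3.9055 6.0680 11.6750 41.9578 77.1081 22.0692 13.0134] k=[0 0 2 11 47 75 22 18]
t=17: x=[0.0000 0.0394 2.1429 11.7155 47.6877 74.4417 24.1214 19.2635] k=[0 0 2 9 51 75 24 14]
t=18: x=[0.0000 0.0394 2.1029 9.8505 51.4967 74.5595 26.0241 15.1734] k=[0 0 6 12 49 72 29 18]
t=19: x=[0.0000 0.1183 6.0079 12.8097 49.5733 71.7887 30.9887 19.4107] k=[0 0 7 12 45 77 27 22]
t=20: x=[0.0000 0.1380 6.9691 12.7489 45.8202 76.3833 29.1998 23.4764] k=[0 1 9 16 47 73 26 18]
t=21: x=[0.0194 1.1239 8.9915 16.7174 47.7480 72.6344 28.0463 19.3476] k=[0 0 4 22 48 68 30 14]
t=22: x=[0.0000 0.0789 4.2857 22.4586 48.7311 68.0044 31.8099 15.3002] k=[0 0 9 23 49 72 27 20]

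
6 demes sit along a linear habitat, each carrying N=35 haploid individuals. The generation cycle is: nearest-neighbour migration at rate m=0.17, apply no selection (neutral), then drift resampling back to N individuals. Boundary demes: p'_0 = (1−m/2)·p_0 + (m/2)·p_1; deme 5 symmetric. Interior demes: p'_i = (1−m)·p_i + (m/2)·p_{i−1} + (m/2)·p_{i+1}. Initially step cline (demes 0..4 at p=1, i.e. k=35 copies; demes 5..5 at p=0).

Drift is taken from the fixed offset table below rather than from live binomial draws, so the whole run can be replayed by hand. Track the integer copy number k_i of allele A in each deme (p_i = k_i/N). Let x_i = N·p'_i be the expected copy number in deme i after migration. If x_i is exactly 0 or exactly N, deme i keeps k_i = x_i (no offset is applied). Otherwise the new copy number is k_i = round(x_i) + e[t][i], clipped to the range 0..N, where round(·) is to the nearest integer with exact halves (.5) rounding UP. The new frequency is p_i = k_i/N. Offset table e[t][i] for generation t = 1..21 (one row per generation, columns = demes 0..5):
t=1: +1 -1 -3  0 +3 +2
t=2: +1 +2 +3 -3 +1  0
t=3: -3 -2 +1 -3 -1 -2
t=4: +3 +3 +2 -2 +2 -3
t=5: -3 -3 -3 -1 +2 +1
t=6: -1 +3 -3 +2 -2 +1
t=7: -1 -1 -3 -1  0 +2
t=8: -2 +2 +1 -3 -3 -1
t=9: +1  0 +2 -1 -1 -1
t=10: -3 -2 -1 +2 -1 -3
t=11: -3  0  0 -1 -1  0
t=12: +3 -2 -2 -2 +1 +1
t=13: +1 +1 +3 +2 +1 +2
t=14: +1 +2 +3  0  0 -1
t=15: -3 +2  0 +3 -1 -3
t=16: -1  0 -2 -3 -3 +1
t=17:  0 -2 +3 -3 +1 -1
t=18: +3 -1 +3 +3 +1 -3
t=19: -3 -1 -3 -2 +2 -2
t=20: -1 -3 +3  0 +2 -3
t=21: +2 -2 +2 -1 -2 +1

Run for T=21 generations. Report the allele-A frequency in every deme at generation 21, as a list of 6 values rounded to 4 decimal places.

[0.8571, 0.7143, 0.9714, 0.6857, 0.5714, 0.2857]

t=0: k=[35 35 35 35 35 0]
t=1: x=[35.0000 35.0000 35.0000 35.0000 32.0250 2.9750] k=[35 35 35 35 35 5]
t=2: x=[35.0000 35.0000 35.0000 35.0000 32.4500 7.5500] k=[35 35 35 35 33 8]
t=3: x=[35.0000 35.0000 35.0000 34.8300 31.0450 10.1250] k=[35 35 35 32 30 8]
t=4: x=[35.0000 35.0000 34.7450 32.0850 28.3000 9.8700] k=[35 35 35 30 30 7]
t=5: x=[35.0000 35.0000 34.5750 30.4250 28.0450 8.9550] k=[35 35 32 29 30 10]
t=6: x=[35.0000 34.7450 32.0000 29.3400 28.2150 11.7000] k=[35 35 29 31 26 13]
t=7: x=[35.0000 34.4900 29.6800 30.4050 25.3200 14.1050] k=[35 33 27 29 25 16]
t=8: x=[34.8300 32.6600 27.6800 28.4900 24.5750 16.7650] k=[33 35 29 25 22 16]
t=9: x=[33.1700 34.3200 29.1700 25.0850 21.7450 16.5100] k=[34 34 31 24 21 16]
t=10: x=[34.0000 33.7450 30.6600 24.3400 20.8300 16.4250] k=[31 32 30 26 20 13]
t=11: x=[31.0850 31.7450 29.8300 25.8300 19.9150 13.5950] k=[28 32 30 25 19 14]
t=12: x=[28.3400 31.4900 29.7450 24.9150 19.0850 14.4250] k=[31 29 28 23 20 15]
t=13: x=[30.8300 29.0850 27.6600 23.1700 19.8300 15.4250] k=[32 30 31 25 21 17]
t=14: x=[31.8300 30.2550 30.4050 25.1700 21.0000 17.3400] k=[33 32 33 25 21 16]
t=15: x=[32.9150 32.1700 32.2350 25.3400 20.9150 16.4250] k=[30 34 32 28 20 13]
t=16: x=[30.3400 33.4900 31.8300 27.6600 20.0850 13.5950] k=[29 33 30 25 17 15]
t=17: x=[29.3400 32.4050 29.8300 24.7450 17.5100 15.1700] k=[29 30 33 22 19 14]
t=18: x=[29.0850 30.1700 31.8100 22.6800 18.8300 14.4250] k=[32 29 35 26 20 11]
t=19: x=[31.7450 29.7650 33.7250 26.2550 19.7450 11.7650] k=[29 29 31 24 22 10]
t=20: x=[29.0000 29.1700 30.2350 24.4250 21.1500 11.0200] k=[28 26 33 24 23 8]
t=21: x=[27.8300 26.7650 31.6400 24.6800 21.8100 9.2750] k=[30 25 34 24 20 10]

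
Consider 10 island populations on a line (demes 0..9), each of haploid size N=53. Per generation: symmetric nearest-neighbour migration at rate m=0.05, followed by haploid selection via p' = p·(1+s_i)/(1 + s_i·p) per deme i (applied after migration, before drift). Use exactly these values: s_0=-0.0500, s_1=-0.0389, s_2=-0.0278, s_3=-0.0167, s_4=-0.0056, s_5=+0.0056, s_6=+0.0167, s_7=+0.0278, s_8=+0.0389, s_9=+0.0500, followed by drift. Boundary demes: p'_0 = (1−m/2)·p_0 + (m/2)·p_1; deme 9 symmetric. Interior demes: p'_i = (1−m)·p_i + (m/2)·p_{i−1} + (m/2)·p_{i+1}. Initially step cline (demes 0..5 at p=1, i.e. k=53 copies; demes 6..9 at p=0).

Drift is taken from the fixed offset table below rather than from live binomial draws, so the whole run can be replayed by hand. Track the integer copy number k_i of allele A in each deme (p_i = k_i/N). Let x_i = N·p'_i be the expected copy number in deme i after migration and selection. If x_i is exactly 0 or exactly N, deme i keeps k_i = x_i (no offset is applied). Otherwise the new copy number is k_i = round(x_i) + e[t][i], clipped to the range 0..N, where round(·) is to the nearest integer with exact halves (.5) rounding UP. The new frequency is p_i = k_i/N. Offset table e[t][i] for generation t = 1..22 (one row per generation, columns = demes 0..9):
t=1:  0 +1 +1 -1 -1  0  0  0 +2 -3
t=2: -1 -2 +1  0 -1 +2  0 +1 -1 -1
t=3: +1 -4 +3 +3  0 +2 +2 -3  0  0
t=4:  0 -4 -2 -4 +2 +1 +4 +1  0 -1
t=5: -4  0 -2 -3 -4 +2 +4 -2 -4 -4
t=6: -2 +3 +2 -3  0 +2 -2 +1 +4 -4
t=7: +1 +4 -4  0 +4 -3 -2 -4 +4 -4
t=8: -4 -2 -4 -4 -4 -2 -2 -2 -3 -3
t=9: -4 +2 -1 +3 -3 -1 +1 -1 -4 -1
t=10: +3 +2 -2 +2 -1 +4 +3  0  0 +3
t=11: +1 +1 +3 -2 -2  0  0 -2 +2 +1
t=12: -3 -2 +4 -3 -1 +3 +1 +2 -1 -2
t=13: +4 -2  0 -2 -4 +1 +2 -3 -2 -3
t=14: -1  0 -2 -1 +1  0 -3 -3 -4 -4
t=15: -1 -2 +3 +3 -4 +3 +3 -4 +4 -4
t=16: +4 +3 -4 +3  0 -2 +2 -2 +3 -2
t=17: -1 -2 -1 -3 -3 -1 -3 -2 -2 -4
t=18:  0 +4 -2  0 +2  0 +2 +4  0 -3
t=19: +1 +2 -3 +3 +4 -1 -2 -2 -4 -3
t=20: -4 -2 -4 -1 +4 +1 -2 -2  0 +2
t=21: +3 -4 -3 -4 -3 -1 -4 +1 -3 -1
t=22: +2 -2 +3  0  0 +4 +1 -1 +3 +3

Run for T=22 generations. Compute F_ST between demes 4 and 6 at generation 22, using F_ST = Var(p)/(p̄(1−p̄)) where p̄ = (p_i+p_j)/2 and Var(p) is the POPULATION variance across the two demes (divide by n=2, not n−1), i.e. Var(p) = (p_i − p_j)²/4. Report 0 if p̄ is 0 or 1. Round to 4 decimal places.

0.1886

t=0: k=[53 53 53 53 53 53 0 0 0 0]
t=1: x=[53.0000 53.0000 53.0000 53.0000 53.0000 51.6822 1.3466 0.0000 0.0000 0.0000] k=[53 53 53 53 53 52 1 0 0 0]
t=2: x=[53.0000 53.0000 53.0000 53.0000 52.9749 50.7620 2.2860 0.0257 0.0000 0.0000] k=[53 53 53 53 52 53 2 1 0 0]
t=3: x=[53.0000 53.0000 53.0000 52.9746 52.0447 51.7071 3.3009 1.0273 0.0260 0.0000] k=[53 53 53 53 52 53 5 0 0 0]
t=4: x=[53.0000 53.0000 53.0000 52.9746 52.0447 51.7817 6.1647 0.1285 0.0000 0.0000] k=[53 53 53 49 53 53 10 1 0 0]
t=5: x=[53.0000 53.0000 52.8971 49.1402 52.8994 51.9309 10.9936 1.2326 0.0260 0.0000] k=[53 53 51 46 49 53 15 0 0 0]
t=6: x=[53.0000 52.9480 50.8681 46.0995 49.0043 51.9557 15.7578 0.3853 0.0000 0.0000] k=[53 53 53 43 49 53 14 1 0 0]
t=7: x=[53.0000 53.0000 52.7429 43.2669 48.9289 51.9309 14.8262 1.3352 0.0260 0.0000] k=[53 53 49 43 53 49 13 0 4 0]
t=8: x=[53.0000 52.8960 48.8433 43.2669 52.6480 48.2243 13.7429 0.4367 3.9368 0.1050] k=[53 51 45 39 49 46 12 0 1 0]
t=9: x=[52.9474 50.8185 44.8066 39.2290 48.6526 45.2620 12.7093 0.3340 0.9863 0.0262] k=[49 53 44 42 46 44 14 0 0 0]
t=10: x=[48.9106 52.6619 43.9657 42.0040 45.8152 43.3442 14.5744 0.3597 0.0000 0.0000] k=[52 53 42 44 45 47 18 0 0 0]
t=11: x=[51.9747 52.6879 42.0826 43.8482 44.9869 46.2579 18.4738 0.4624 0.0000 0.0000] k=[53 53 45 42 43 46 18 0 0 0]
t=12: x=[53.0000 52.7919 44.9341 41.9535 43.0045 45.2620 18.4487 0.4624 0.0000 0.0000] k=[53 51 49 39 42 48 19 2 0 0]
t=13: x=[52.9474 50.9222 48.6897 39.1534 42.0262 47.1541 19.5037 2.4380 0.0519 0.0000] k=[53 49 49 37 38 48 22 0 0 0]
t=14: x=[52.8947 48.9542 48.5873 37.1385 38.1651 47.1292 22.3137 0.5651 0.0000 0.0000] k=[52 49 47 36 39 47 19 0 0 0]
t=15: x=[51.8696 48.8766 46.6184 36.1571 39.0674 46.1334 19.4284 0.4881 0.0000 0.0000] k=[51 47 50 39 35 49 22 0 0 0]
t=16: x=[50.7941 46.9661 49.5604 39.0022 35.3840 48.0003 22.3388 0.5651 0.0000 0.0000] k=[53 50 46 42 35 46 24 0 0 0]
t=17: x=[52.9211 49.8598 45.8269 41.7767 35.3840 45.2122 24.1676 0.6165 0.0000 0.0000] k=[52 48 45 39 32 44 21 0 0 0]
t=18: x=[51.8434 47.8432 44.7301 38.8006 32.4043 43.1698 21.2605 0.5394 0.0000 0.0000] k=[52 52 43 39 34 43 23 5 0 0]
t=19: x=[51.9484 51.7266 42.8965 38.8006 34.2821 42.3227 23.2660 5.4578 0.1299 0.0000] k=[53 53 40 42 38 41 21 3 0 0]
t=20: x=[53.0000 52.6619 40.1018 41.7010 38.1150 40.4785 21.2605 3.4627 0.0779 0.0000] k=[53 51 36 41 42 41 19 1 0 0]
t=21: x=[52.9474 50.5852 36.1779 40.7420 41.9008 40.5283 19.3028 1.4635 0.0260 0.0000] k=[53 47 33 37 39 40 15 2 0 0]
t=22: x=[52.8421 46.5795 33.1009 36.7609 38.9170 39.4065 15.4809 2.3355 0.0519 0.0000] k=[53 45 36 37 39 43 16 1 3 0]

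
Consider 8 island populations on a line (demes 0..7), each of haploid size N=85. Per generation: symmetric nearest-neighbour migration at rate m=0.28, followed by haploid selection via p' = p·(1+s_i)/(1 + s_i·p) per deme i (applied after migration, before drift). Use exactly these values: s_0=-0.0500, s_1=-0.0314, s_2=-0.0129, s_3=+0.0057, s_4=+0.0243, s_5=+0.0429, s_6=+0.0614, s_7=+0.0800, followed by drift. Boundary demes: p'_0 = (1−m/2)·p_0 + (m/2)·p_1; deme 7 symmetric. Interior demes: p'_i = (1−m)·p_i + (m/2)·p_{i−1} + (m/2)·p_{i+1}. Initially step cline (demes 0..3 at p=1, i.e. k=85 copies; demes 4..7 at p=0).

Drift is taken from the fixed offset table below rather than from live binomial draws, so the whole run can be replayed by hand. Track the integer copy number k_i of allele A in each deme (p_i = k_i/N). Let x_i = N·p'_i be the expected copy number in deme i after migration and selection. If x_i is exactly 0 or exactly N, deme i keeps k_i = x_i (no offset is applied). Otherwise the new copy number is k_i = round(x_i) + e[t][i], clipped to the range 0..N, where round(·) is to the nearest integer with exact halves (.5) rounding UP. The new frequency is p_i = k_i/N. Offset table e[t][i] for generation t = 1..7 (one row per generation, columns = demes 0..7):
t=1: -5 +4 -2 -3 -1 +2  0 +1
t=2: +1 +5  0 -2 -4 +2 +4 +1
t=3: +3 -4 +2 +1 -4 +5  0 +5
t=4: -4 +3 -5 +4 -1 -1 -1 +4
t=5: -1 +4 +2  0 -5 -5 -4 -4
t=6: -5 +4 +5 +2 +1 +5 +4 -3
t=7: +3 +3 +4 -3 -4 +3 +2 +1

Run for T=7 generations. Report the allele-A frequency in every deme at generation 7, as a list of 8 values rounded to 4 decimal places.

[0.9294, 1.0000, 0.9529, 0.6118, 0.2706, 0.1882, 0.0941, 0.0235]

t=0: k=[85 85 85 85 0 0 0 0]
t=1: x=[85.0000 85.0000 85.0000 73.1580 12.1478 0.0000 0.0000 0.0000] k=[85 85 85 70 11 0 0 0]
t=2: x=[85.0000 85.0000 82.8732 63.9302 18.0591 1.6048 0.0000 0.0000] k=[85 85 83 62 14 4 0 0]
t=3: x=[85.0000 84.7110 80.2825 58.3241 19.6808 5.0353 0.5941 0.0000] k=[85 81 82 59 16 10 1 0]
t=4: x=[84.4107 81.5973 78.5632 56.3081 21.5641 9.9429 2.2467 0.1512] k=[80 85 74 60 21 9 1 4]
t=5: x=[80.4857 82.6894 73.4510 56.6076 25.2036 9.9222 2.6910 3.8534] k=[79 85 75 57 20 5 0 0]
t=6: x=[79.5857 82.6894 73.7539 54.4513 23.4859 6.6531 0.7426 0.0000] k=[75 85 79 56 24 12 5 0]
t=7: x=[75.9953 82.6894 76.5214 54.8507 27.2425 13.1605 5.5829 0.7555] k=[79 85 81 52 23 16 8 2]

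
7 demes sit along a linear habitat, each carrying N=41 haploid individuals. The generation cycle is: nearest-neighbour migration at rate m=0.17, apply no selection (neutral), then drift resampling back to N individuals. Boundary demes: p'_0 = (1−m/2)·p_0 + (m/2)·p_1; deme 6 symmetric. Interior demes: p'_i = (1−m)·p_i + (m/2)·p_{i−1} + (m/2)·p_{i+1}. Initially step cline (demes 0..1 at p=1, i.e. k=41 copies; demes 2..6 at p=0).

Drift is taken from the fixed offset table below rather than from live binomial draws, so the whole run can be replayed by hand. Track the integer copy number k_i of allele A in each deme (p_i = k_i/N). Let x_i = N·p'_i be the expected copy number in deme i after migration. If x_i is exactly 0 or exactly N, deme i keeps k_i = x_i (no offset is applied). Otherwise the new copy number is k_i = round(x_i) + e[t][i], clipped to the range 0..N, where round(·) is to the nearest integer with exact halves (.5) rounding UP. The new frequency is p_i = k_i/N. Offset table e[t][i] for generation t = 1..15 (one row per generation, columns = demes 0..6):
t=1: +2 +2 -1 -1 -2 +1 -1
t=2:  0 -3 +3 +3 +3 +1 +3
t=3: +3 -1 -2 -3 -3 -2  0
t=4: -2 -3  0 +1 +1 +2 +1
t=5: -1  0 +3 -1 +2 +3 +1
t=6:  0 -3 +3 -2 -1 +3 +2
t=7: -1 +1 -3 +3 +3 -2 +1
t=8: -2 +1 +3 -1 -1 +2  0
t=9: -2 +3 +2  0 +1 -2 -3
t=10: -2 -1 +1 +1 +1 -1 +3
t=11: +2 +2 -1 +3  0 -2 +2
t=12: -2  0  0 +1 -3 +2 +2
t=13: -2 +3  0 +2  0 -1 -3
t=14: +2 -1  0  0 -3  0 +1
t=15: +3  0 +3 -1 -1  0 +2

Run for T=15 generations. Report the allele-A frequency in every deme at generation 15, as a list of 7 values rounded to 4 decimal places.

[0.7073, 0.6098, 0.5122, 0.2683, 0.0244, 0.0488, 0.1707]

t=0: k=[41 41 0 0 0 0 0]
t=1: x=[41.0000 37.5150 3.4850 0.0000 0.0000 0.0000 0.0000] k=[41 40 2 0 0 0 0]
t=2: x=[40.9150 36.8550 5.0600 0.1700 0.0000 0.0000 0.0000] k=[41 34 8 3 0 0 0]
t=3: x=[40.4050 32.3850 9.7850 3.1700 0.2550 0.0000 0.0000] k=[41 31 8 0 0 0 0]
t=4: x=[40.1500 29.8950 9.2750 0.6800 0.0000 0.0000 0.0000] k=[38 27 9 2 0 0 0]
t=5: x=[37.0650 26.4050 9.9350 2.4250 0.1700 0.0000 0.0000] k=[36 26 13 1 2 0 0]
t=6: x=[35.1500 25.7450 13.0850 2.1050 1.7450 0.1700 0.0000] k=[35 23 16 0 1 3 0]
t=7: x=[33.9800 23.4250 15.2350 1.4450 1.0850 2.5750 0.2550] k=[33 24 12 4 4 1 1]
t=8: x=[32.2350 23.7450 12.3400 4.6800 3.7450 1.2550 1.0000] k=[30 25 15 4 3 3 1]
t=9: x=[29.5750 24.5750 14.9150 4.8500 3.0850 2.8300 1.1700] k=[28 28 17 5 4 1 0]
t=10: x=[28.0000 27.0650 16.9150 5.9350 3.8300 1.1700 0.0850] k=[26 26 18 7 5 0 3]
t=11: x=[26.0000 25.3200 17.7450 7.7650 4.7450 0.6800 2.7450] k=[28 27 17 11 5 0 5]
t=12: x=[27.9150 26.2350 17.3400 11.0000 5.0850 0.8500 4.5750] k=[26 26 17 12 2 3 7]
t=13: x=[26.0000 25.2350 17.3400 11.5750 2.9350 3.2550 6.6600] k=[24 28 17 14 3 2 4]
t=14: x=[24.3400 26.7250 17.6800 13.3200 3.8500 2.2550 3.8300] k=[26 26 18 13 1 2 5]
t=15: x=[26.0000 25.3200 18.2550 12.4050 2.1050 2.1700 4.7450] k=[29 25 21 11 1 2 7]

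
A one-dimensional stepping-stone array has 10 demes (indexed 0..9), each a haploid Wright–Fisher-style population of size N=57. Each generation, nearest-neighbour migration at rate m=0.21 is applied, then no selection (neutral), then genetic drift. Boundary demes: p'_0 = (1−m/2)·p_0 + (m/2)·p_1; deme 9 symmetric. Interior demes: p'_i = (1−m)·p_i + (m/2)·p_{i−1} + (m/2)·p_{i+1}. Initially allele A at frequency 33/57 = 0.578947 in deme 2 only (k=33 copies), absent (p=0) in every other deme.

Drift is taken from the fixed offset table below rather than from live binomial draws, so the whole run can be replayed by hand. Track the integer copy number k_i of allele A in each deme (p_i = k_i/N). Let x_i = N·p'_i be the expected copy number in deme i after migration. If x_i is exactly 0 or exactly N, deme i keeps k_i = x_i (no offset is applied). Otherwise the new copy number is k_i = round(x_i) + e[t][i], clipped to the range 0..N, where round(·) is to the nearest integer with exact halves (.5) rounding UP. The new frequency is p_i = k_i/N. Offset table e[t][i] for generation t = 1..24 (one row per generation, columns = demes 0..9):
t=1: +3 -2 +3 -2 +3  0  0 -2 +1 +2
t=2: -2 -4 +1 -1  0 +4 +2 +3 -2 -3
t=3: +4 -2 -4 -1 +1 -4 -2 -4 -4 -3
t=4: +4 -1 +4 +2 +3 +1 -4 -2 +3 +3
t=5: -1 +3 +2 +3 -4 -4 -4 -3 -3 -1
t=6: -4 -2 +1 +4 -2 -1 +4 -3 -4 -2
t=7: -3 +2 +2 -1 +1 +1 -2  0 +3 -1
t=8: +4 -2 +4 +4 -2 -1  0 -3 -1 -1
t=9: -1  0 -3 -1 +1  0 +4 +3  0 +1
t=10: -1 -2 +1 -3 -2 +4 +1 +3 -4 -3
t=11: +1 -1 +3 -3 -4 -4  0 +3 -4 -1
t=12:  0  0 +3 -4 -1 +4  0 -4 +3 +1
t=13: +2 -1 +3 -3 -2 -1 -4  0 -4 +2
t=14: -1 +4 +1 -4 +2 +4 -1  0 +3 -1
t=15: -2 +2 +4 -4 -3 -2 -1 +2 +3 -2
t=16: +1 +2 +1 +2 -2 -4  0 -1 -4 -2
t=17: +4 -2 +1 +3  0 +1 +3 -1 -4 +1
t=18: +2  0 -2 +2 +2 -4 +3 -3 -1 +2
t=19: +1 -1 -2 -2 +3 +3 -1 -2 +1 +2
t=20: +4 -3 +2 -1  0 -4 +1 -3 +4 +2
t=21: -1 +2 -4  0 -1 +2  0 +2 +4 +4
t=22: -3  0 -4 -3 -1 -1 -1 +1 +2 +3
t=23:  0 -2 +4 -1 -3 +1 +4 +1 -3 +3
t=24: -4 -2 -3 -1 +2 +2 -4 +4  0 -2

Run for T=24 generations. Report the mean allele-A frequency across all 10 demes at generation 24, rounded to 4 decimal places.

t=0: k=[0 0 33 0 0 0 0 0 0 0]
t=1: x=[0.0000 3.4650 26.0700 3.4650 0.0000 0.0000 0.0000 0.0000 0.0000 0.0000] k=[0 1 29 1 0 0 0 0 0 0]
t=2: x=[0.1050 3.8350 23.1200 3.8350 0.1050 0.0000 0.0000 0.0000 0.0000 0.0000] k=[0 0 24 3 0 0 0 0 0 0]
t=3: x=[0.0000 2.5200 19.2750 4.8900 0.3150 0.0000 0.0000 0.0000 0.0000 0.0000] k=[0 1 15 4 1 0 0 0 0 0]
t=4: x=[0.1050 2.3650 12.3750 4.8400 1.2100 0.1050 0.0000 0.0000 0.0000 0.0000] k=[4 1 16 7 4 1 0 0 0 0]
t=5: x=[3.6850 2.8900 13.4800 7.6300 4.0000 1.2100 0.1050 0.0000 0.0000 0.0000] k=[3 6 15 11 0 0 0 0 0 0]
t=6: x=[3.3150 6.6300 13.6350 10.2650 1.1550 0.0000 0.0000 0.0000 0.0000 0.0000] k=[0 5 15 14 0 0 0 0 0 0]
t=7: x=[0.5250 5.5250 13.8450 12.6350 1.4700 0.0000 0.0000 0.0000 0.0000 0.0000] k=[0 8 16 12 2 0 0 0 0 0]
t=8: x=[0.8400 8.0000 14.7400 11.3700 2.8400 0.2100 0.0000 0.0000 0.0000 0.0000] k=[5 6 19 15 1 0 0 0 0 0]
t=9: x=[5.1050 7.2600 17.2150 13.9500 2.3650 0.1050 0.0000 0.0000 0.0000 0.0000] k=[4 7 14 13 3 0 0 0 0 0]
t=10: x=[4.3150 7.4200 13.1600 12.0550 3.7350 0.3150 0.0000 0.0000 0.0000 0.0000] k=[3 5 14 9 2 4 0 0 0 0]
t=11: x=[3.2100 5.7350 12.5300 8.7900 2.9450 3.3700 0.4200 0.0000 0.0000 0.0000] k=[4 5 16 6 0 0 0 0 0 0]
t=12: x=[4.1050 6.0500 13.7950 6.4200 0.6300 0.0000 0.0000 0.0000 0.0000 0.0000] k=[4 6 17 2 0 0 0 0 0 0]
t=13: x=[4.2100 6.9450 14.2700 3.3650 0.2100 0.0000 0.0000 0.0000 0.0000 0.0000] k=[6 6 17 0 0 0 0 0 0 0]
t=14: x=[6.0000 7.1550 14.0600 1.7850 0.0000 0.0000 0.0000 0.0000 0.0000 0.0000] k=[5 11 15 0 0 0 0 0 0 0]
t=15: x=[5.6300 10.7900 13.0050 1.5750 0.0000 0.0000 0.0000 0.0000 0.0000 0.0000] k=[4 13 17 0 0 0 0 0 0 0]
t=16: x=[4.9450 12.4750 14.7950 1.7850 0.0000 0.0000 0.0000 0.0000 0.0000 0.0000] k=[6 14 16 4 0 0 0 0 0 0]
t=17: x=[6.8400 13.3700 14.5300 4.8400 0.4200 0.0000 0.0000 0.0000 0.0000 0.0000] k=[11 11 16 8 0 0 0 0 0 0]
t=18: x=[11.0000 11.5250 14.6350 8.0000 0.8400 0.0000 0.0000 0.0000 0.0000 0.0000] k=[13 12 13 10 3 0 0 0 0 0]
t=19: x=[12.8950 12.2100 12.5800 9.5800 3.4200 0.3150 0.0000 0.0000 0.0000 0.0000] k=[14 11 11 8 6 3 0 0 0 0]
t=20: x=[13.6850 11.3150 10.6850 8.1050 5.8950 3.0000 0.3150 0.0000 0.0000 0.0000] k=[18 8 13 7 6 0 1 0 0 0]
t=21: x=[16.9500 9.5750 11.8450 7.5250 5.4750 0.7350 0.7900 0.1050 0.0000 0.0000] k=[16 12 8 8 4 3 1 2 0 0]
t=22: x=[15.5800 12.0000 8.4200 7.5800 4.3150 2.8950 1.3150 1.6850 0.2100 0.0000] k=[13 12 4 5 3 2 0 3 2 0]
t=23: x=[12.8950 11.2650 4.9450 4.6850 3.1050 1.8950 0.5250 2.5800 1.8950 0.2100] k=[13 9 9 4 0 3 5 4 0 3]
t=24: x=[12.5800 9.4200 8.4750 4.1050 0.7350 2.8950 4.6850 3.6850 0.7350 2.6850] k=[9 7 5 3 3 5 1 8 1 1]

0.0754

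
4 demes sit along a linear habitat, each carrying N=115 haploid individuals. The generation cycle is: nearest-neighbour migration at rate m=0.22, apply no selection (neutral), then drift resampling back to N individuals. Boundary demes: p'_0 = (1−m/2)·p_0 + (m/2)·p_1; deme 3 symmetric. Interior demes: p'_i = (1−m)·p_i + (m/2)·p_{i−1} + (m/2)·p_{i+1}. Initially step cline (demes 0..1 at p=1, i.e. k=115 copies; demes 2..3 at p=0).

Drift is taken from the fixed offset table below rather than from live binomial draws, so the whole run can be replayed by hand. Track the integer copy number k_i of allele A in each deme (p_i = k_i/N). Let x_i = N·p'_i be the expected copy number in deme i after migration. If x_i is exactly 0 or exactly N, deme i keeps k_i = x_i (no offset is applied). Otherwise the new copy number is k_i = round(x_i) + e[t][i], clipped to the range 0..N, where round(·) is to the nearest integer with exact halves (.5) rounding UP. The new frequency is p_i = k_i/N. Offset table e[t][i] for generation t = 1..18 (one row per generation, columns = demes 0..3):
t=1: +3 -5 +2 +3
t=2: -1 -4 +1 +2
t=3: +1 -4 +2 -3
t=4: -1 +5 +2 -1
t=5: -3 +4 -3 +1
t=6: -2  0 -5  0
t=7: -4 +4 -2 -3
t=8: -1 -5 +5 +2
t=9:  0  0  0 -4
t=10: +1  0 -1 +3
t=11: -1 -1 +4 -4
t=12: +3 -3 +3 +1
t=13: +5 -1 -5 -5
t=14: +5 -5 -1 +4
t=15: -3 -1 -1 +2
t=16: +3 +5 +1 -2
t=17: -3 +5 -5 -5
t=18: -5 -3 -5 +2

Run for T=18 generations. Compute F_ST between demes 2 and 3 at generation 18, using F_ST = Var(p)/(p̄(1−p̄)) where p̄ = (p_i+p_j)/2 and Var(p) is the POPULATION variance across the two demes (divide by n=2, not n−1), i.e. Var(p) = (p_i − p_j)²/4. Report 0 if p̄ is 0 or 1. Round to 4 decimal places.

0.0035

t=0: k=[115 115 0 0]
t=1: x=[115.0000 102.3500 12.6500 0.0000] k=[115 97 15 0]
t=2: x=[113.0200 89.9600 22.3700 1.6500] k=[112 86 23 4]
t=3: x=[109.1400 81.9300 27.8400 6.0900] k=[110 78 30 3]
t=4: x=[106.4800 76.2400 32.3100 5.9700] k=[105 81 34 5]
t=5: x=[102.3600 78.4700 35.9800 8.1900] k=[99 82 33 9]
t=6: x=[97.1300 78.4800 35.7500 11.6400] k=[95 78 31 12]
t=7: x=[93.1300 74.7000 34.0800 14.0900] k=[89 79 32 11]
t=8: x=[87.9000 74.9300 34.8600 13.3100] k=[87 70 40 15]
t=9: x=[85.1300 68.5700 40.5500 17.7500] k=[85 69 41 14]
t=10: x=[83.2400 67.6800 41.1100 16.9700] k=[84 68 40 20]
t=11: x=[82.2400 66.6800 40.8800 22.2000] k=[81 66 45 18]
t=12: x=[79.3500 65.3400 44.3400 20.9700] k=[82 62 47 22]
t=13: x=[79.8000 62.5500 45.9000 24.7500] k=[85 62 41 20]
t=14: x=[82.4700 62.2200 41.0000 22.3100] k=[87 57 40 26]
t=15: x=[83.7000 58.4300 40.3300 27.5400] k=[81 57 39 30]
t=16: x=[78.3600 57.6600 39.9900 30.9900] k=[81 63 41 29]
t=17: x=[79.0200 62.5600 42.1000 30.3200] k=[76 68 37 25]
t=18: x=[75.1200 65.4700 39.0900 26.3200] k=[70 62 34 28]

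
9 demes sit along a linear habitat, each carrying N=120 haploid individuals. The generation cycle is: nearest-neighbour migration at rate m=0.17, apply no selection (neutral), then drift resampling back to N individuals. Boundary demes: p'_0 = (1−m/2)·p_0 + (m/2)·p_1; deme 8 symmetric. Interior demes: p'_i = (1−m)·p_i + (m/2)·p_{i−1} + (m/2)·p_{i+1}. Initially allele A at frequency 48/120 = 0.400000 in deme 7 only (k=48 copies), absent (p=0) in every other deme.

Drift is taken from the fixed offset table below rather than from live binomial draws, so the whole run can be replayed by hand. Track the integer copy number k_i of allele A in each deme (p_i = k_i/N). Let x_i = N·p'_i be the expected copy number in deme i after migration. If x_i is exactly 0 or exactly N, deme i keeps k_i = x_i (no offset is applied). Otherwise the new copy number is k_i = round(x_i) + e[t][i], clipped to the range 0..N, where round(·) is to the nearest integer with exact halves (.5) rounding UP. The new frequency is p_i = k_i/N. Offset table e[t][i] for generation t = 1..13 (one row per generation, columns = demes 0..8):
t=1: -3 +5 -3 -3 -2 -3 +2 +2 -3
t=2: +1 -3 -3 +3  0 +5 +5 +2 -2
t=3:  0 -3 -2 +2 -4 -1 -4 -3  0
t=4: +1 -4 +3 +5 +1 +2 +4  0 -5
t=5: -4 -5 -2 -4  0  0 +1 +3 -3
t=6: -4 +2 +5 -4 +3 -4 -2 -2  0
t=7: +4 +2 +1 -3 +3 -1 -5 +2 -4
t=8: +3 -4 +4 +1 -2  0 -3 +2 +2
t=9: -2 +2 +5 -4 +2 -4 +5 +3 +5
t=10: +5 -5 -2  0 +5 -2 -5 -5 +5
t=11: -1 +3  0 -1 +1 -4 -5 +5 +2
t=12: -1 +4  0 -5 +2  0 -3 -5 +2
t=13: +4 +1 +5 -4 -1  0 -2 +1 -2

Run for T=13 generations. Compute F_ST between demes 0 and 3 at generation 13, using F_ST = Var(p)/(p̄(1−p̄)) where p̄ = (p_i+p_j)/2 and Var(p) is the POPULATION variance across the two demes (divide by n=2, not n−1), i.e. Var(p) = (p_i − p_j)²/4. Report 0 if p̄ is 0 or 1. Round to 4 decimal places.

0.0213

t=0: k=[0 0 0 0 0 0 0 48 0]
t=1: x=[0.0000 0.0000 0.0000 0.0000 0.0000 0.0000 4.0800 39.8400 4.0800] k=[0 0 0 0 0 0 6 42 1]
t=2: x=[0.0000 0.0000 0.0000 0.0000 0.0000 0.5100 8.5500 35.4550 4.4850] k=[0 0 0 0 0 6 14 37 2]
t=3: x=[0.0000 0.0000 0.0000 0.0000 0.5100 6.1700 15.2750 32.0700 4.9750] k=[0 0 0 0 0 5 11 29 5]
t=4: x=[0.0000 0.0000 0.0000 0.0000 0.4250 5.0850 12.0200 25.4300 7.0400] k=[0 0 0 0 1 7 16 25 2]
t=5: x=[0.0000 0.0000 0.0000 0.0850 1.4250 7.2550 16.0000 22.2800 3.9550] k=[0 0 0 0 1 7 17 25 1]
t=6: x=[0.0000 0.0000 0.0000 0.0850 1.4250 7.3400 16.8300 22.2800 3.0400] k=[0 0 0 0 4 3 15 20 3]
t=7: x=[0.0000 0.0000 0.0000 0.3400 3.5750 4.1050 14.4050 18.1300 4.4450] k=[0 0 0 0 7 3 9 20 0]
t=8: x=[0.0000 0.0000 0.0000 0.5950 6.0650 3.8500 9.4250 17.3650 1.7000] k=[0 0 0 2 4 4 6 19 4]
t=9: x=[0.0000 0.0000 0.1700 2.0000 3.8300 4.1700 6.9350 16.6200 5.2750] k=[0 0 5 0 6 0 12 20 10]
t=10: x=[0.0000 0.4250 4.1500 0.9350 4.9800 1.5300 11.6600 18.4700 10.8500] k=[0 0 2 1 10 0 7 13 16]
t=11: x=[0.0000 0.1700 1.7450 1.8500 8.3850 1.4450 6.9150 12.7450 15.7450] k=[0 3 2 1 9 0 2 18 18]
t=12: x=[0.2550 2.6600 2.0000 1.7650 7.5550 0.9350 3.1900 16.6400 18.0000] k=[0 7 2 0 10 1 0 12 20]
t=13: x=[0.5950 5.9800 2.2550 1.0200 8.3850 1.6800 1.1050 11.6600 19.3200] k=[5 7 7 0 7 2 0 13 17]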